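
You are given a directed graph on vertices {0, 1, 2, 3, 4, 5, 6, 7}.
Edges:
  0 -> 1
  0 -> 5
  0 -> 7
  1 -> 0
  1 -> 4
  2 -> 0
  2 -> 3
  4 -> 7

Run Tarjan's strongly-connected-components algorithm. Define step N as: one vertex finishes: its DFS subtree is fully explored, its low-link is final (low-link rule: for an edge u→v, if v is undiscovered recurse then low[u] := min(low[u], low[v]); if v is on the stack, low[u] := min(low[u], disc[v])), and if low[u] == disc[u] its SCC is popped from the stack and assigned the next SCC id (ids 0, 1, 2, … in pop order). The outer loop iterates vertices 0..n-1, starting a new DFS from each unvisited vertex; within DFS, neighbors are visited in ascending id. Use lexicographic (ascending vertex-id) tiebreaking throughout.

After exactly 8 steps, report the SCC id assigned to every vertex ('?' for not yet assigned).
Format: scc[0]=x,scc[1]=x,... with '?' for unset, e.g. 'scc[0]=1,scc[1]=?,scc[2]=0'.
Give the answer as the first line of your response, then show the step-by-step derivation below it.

scc[0]=3,scc[1]=3,scc[2]=5,scc[3]=4,scc[4]=1,scc[5]=2,scc[6]=6,scc[7]=0

step 1: low=(low[0]=0,low[1]=0,low[2]=?,low[3]=?,low[4]=2,low[5]=?,low[6]=?,low[7]=3); scc=(scc[0]=?,scc[1]=?,scc[2]=?,scc[3]=?,scc[4]=?,scc[5]=?,scc[6]=?,scc[7]=0)
step 2: low=(low[0]=0,low[1]=0,low[2]=?,low[3]=?,low[4]=2,low[5]=?,low[6]=?,low[7]=3); scc=(scc[0]=?,scc[1]=?,scc[2]=?,scc[3]=?,scc[4]=1,scc[5]=?,scc[6]=?,scc[7]=0)
step 3: low=(low[0]=0,low[1]=0,low[2]=?,low[3]=?,low[4]=2,low[5]=?,low[6]=?,low[7]=3); scc=(scc[0]=?,scc[1]=?,scc[2]=?,scc[3]=?,scc[4]=1,scc[5]=?,scc[6]=?,scc[7]=0)
step 4: low=(low[0]=0,low[1]=0,low[2]=?,low[3]=?,low[4]=2,low[5]=4,low[6]=?,low[7]=3); scc=(scc[0]=?,scc[1]=?,scc[2]=?,scc[3]=?,scc[4]=1,scc[5]=2,scc[6]=?,scc[7]=0)
step 5: low=(low[0]=0,low[1]=0,low[2]=?,low[3]=?,low[4]=2,low[5]=4,low[6]=?,low[7]=3); scc=(scc[0]=3,scc[1]=3,scc[2]=?,scc[3]=?,scc[4]=1,scc[5]=2,scc[6]=?,scc[7]=0)
step 6: low=(low[0]=0,low[1]=0,low[2]=5,low[3]=6,low[4]=2,low[5]=4,low[6]=?,low[7]=3); scc=(scc[0]=3,scc[1]=3,scc[2]=?,scc[3]=4,scc[4]=1,scc[5]=2,scc[6]=?,scc[7]=0)
step 7: low=(low[0]=0,low[1]=0,low[2]=5,low[3]=6,low[4]=2,low[5]=4,low[6]=?,low[7]=3); scc=(scc[0]=3,scc[1]=3,scc[2]=5,scc[3]=4,scc[4]=1,scc[5]=2,scc[6]=?,scc[7]=0)
step 8: low=(low[0]=0,low[1]=0,low[2]=5,low[3]=6,low[4]=2,low[5]=4,low[6]=7,low[7]=3); scc=(scc[0]=3,scc[1]=3,scc[2]=5,scc[3]=4,scc[4]=1,scc[5]=2,scc[6]=6,scc[7]=0)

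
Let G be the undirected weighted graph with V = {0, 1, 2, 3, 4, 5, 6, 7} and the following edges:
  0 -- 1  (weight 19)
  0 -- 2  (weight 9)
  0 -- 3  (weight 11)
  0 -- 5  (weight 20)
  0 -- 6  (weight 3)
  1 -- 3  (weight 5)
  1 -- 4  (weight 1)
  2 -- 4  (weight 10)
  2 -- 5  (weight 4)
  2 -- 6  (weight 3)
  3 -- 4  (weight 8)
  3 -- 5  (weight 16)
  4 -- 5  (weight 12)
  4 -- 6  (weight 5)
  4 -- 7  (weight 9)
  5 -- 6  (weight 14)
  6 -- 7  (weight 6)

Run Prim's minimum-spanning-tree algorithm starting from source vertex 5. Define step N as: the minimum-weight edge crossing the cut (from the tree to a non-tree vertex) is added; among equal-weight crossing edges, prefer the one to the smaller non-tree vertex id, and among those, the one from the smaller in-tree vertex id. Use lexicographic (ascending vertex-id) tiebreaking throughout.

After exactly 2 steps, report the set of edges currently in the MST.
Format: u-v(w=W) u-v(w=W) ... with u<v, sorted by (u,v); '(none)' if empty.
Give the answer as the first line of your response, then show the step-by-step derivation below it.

2-5(w=4) 2-6(w=3)

step 1: add edge 2-5 (w=4); MST = {2-5(w=4)}
step 2: add edge 2-6 (w=3); MST = {2-5(w=4) 2-6(w=3)}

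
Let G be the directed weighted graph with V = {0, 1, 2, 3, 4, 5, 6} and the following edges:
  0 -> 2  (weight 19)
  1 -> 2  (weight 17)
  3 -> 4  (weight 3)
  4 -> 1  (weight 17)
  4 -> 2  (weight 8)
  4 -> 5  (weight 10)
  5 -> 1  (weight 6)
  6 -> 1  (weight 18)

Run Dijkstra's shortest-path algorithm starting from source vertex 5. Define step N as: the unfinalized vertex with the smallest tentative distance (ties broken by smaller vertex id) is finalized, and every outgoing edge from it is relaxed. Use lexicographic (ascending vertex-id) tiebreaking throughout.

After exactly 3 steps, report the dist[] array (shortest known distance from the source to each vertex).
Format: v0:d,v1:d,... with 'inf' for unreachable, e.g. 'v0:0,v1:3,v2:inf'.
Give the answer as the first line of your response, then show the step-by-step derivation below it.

v0:inf,v1:6,v2:23,v3:inf,v4:inf,v5:0,v6:inf

step 1: dist = v0:inf,v1:6,v2:inf,v3:inf,v4:inf,v5:0,v6:inf
step 2: dist = v0:inf,v1:6,v2:23,v3:inf,v4:inf,v5:0,v6:inf
step 3: dist = v0:inf,v1:6,v2:23,v3:inf,v4:inf,v5:0,v6:inf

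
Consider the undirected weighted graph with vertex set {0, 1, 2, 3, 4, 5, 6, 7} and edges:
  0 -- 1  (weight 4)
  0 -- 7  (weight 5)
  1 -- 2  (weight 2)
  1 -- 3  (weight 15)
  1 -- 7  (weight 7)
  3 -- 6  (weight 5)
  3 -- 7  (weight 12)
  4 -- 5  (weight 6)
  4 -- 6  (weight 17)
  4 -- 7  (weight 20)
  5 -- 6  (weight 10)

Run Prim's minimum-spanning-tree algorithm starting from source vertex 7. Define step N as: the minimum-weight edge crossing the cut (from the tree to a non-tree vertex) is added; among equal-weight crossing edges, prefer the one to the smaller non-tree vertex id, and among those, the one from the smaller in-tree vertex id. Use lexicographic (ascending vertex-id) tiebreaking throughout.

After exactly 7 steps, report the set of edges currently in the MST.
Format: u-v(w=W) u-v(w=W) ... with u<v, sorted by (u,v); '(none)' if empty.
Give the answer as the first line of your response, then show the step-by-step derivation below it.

0-1(w=4) 0-7(w=5) 1-2(w=2) 3-6(w=5) 3-7(w=12) 4-5(w=6) 5-6(w=10)

step 1: add edge 0-7 (w=5); MST = {0-7(w=5)}
step 2: add edge 0-1 (w=4); MST = {0-1(w=4) 0-7(w=5)}
step 3: add edge 1-2 (w=2); MST = {0-1(w=4) 0-7(w=5) 1-2(w=2)}
step 4: add edge 3-7 (w=12); MST = {0-1(w=4) 0-7(w=5) 1-2(w=2) 3-7(w=12)}
step 5: add edge 3-6 (w=5); MST = {0-1(w=4) 0-7(w=5) 1-2(w=2) 3-6(w=5) 3-7(w=12)}
step 6: add edge 5-6 (w=10); MST = {0-1(w=4) 0-7(w=5) 1-2(w=2) 3-6(w=5) 3-7(w=12) 5-6(w=10)}
step 7: add edge 4-5 (w=6); MST = {0-1(w=4) 0-7(w=5) 1-2(w=2) 3-6(w=5) 3-7(w=12) 4-5(w=6) 5-6(w=10)}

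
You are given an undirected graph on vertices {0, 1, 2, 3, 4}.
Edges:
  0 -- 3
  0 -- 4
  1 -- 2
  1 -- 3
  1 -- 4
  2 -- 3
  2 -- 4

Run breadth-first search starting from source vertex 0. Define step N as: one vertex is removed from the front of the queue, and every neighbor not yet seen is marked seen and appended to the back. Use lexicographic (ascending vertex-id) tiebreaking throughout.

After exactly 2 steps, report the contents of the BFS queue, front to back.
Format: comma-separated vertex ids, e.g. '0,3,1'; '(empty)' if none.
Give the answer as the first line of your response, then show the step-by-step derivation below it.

4,1,2

step 1: dequeue 0; queue=[3,4]; order=0
step 2: dequeue 3; queue=[4,1,2]; order=0,3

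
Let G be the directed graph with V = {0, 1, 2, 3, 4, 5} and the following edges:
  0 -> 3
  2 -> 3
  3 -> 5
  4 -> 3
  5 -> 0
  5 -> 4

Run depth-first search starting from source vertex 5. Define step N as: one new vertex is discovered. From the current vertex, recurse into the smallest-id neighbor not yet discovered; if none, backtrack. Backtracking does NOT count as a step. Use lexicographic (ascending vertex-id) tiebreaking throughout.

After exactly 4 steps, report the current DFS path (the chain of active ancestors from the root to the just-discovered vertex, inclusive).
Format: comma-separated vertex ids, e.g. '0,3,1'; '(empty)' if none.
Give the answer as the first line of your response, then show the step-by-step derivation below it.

5,4

step 1: discover 5; path=5; order=5
step 2: discover 0; path=5>0; order=5,0
step 3: discover 3; path=5>0>3; order=5,0,3
step 4: discover 4; path=5>4; order=5,0,3,4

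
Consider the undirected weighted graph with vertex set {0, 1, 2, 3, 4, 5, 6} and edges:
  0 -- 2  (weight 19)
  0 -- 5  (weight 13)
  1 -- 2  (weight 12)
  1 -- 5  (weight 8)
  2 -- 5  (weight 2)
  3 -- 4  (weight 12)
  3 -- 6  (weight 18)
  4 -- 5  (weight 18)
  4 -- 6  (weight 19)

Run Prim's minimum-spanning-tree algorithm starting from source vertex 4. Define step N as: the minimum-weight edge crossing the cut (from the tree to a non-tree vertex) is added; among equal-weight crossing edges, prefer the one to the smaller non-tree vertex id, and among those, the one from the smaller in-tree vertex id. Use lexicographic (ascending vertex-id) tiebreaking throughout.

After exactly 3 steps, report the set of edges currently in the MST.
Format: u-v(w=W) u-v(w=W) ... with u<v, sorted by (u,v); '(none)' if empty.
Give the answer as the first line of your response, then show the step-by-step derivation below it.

2-5(w=2) 3-4(w=12) 4-5(w=18)

step 1: add edge 3-4 (w=12); MST = {3-4(w=12)}
step 2: add edge 4-5 (w=18); MST = {3-4(w=12) 4-5(w=18)}
step 3: add edge 2-5 (w=2); MST = {2-5(w=2) 3-4(w=12) 4-5(w=18)}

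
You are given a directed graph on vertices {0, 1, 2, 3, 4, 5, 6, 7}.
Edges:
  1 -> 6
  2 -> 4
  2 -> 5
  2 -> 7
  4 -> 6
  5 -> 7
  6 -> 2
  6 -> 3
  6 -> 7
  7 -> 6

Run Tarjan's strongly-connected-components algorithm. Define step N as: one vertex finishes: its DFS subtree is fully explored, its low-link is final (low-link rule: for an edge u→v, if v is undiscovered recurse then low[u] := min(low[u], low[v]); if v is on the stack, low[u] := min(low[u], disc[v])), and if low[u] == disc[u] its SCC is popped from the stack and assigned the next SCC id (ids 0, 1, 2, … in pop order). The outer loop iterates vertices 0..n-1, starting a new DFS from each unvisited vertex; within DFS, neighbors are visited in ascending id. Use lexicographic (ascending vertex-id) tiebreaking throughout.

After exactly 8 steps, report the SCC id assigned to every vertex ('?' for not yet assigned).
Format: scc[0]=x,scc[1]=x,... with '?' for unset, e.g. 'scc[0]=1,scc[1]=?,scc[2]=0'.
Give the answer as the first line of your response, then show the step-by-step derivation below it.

scc[0]=0,scc[1]=3,scc[2]=2,scc[3]=1,scc[4]=2,scc[5]=2,scc[6]=2,scc[7]=2

step 1: low=(low[0]=0,low[1]=?,low[2]=?,low[3]=?,low[4]=?,low[5]=?,low[6]=?,low[7]=?); scc=(scc[0]=0,scc[1]=?,scc[2]=?,scc[3]=?,scc[4]=?,scc[5]=?,scc[6]=?,scc[7]=?)
step 2: low=(low[0]=0,low[1]=1,low[2]=3,low[3]=?,low[4]=2,low[5]=?,low[6]=2,low[7]=?); scc=(scc[0]=0,scc[1]=?,scc[2]=?,scc[3]=?,scc[4]=?,scc[5]=?,scc[6]=?,scc[7]=?)
step 3: low=(low[0]=0,low[1]=1,low[2]=2,low[3]=?,low[4]=2,low[5]=5,low[6]=2,low[7]=2); scc=(scc[0]=0,scc[1]=?,scc[2]=?,scc[3]=?,scc[4]=?,scc[5]=?,scc[6]=?,scc[7]=?)
step 4: low=(low[0]=0,low[1]=1,low[2]=2,low[3]=?,low[4]=2,low[5]=2,low[6]=2,low[7]=2); scc=(scc[0]=0,scc[1]=?,scc[2]=?,scc[3]=?,scc[4]=?,scc[5]=?,scc[6]=?,scc[7]=?)
step 5: low=(low[0]=0,low[1]=1,low[2]=2,low[3]=?,low[4]=2,low[5]=2,low[6]=2,low[7]=2); scc=(scc[0]=0,scc[1]=?,scc[2]=?,scc[3]=?,scc[4]=?,scc[5]=?,scc[6]=?,scc[7]=?)
step 6: low=(low[0]=0,low[1]=1,low[2]=2,low[3]=7,low[4]=2,low[5]=2,low[6]=2,low[7]=2); scc=(scc[0]=0,scc[1]=?,scc[2]=?,scc[3]=1,scc[4]=?,scc[5]=?,scc[6]=?,scc[7]=?)
step 7: low=(low[0]=0,low[1]=1,low[2]=2,low[3]=7,low[4]=2,low[5]=2,low[6]=2,low[7]=2); scc=(scc[0]=0,scc[1]=?,scc[2]=2,scc[3]=1,scc[4]=2,scc[5]=2,scc[6]=2,scc[7]=2)
step 8: low=(low[0]=0,low[1]=1,low[2]=2,low[3]=7,low[4]=2,low[5]=2,low[6]=2,low[7]=2); scc=(scc[0]=0,scc[1]=3,scc[2]=2,scc[3]=1,scc[4]=2,scc[5]=2,scc[6]=2,scc[7]=2)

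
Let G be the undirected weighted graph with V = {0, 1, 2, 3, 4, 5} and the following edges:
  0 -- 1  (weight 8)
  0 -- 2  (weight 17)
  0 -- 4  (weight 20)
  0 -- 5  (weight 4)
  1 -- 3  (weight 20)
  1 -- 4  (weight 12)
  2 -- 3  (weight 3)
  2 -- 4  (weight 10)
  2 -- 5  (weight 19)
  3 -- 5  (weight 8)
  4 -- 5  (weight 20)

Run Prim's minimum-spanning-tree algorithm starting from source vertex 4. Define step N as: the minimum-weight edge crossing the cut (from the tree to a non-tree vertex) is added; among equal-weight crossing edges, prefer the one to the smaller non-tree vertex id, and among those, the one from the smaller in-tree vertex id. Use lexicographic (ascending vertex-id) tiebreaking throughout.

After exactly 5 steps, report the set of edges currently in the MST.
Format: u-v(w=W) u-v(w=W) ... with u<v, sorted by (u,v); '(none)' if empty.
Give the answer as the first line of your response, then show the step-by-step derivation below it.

0-1(w=8) 0-5(w=4) 2-3(w=3) 2-4(w=10) 3-5(w=8)

step 1: add edge 2-4 (w=10); MST = {2-4(w=10)}
step 2: add edge 2-3 (w=3); MST = {2-3(w=3) 2-4(w=10)}
step 3: add edge 3-5 (w=8); MST = {2-3(w=3) 2-4(w=10) 3-5(w=8)}
step 4: add edge 0-5 (w=4); MST = {0-5(w=4) 2-3(w=3) 2-4(w=10) 3-5(w=8)}
step 5: add edge 0-1 (w=8); MST = {0-1(w=8) 0-5(w=4) 2-3(w=3) 2-4(w=10) 3-5(w=8)}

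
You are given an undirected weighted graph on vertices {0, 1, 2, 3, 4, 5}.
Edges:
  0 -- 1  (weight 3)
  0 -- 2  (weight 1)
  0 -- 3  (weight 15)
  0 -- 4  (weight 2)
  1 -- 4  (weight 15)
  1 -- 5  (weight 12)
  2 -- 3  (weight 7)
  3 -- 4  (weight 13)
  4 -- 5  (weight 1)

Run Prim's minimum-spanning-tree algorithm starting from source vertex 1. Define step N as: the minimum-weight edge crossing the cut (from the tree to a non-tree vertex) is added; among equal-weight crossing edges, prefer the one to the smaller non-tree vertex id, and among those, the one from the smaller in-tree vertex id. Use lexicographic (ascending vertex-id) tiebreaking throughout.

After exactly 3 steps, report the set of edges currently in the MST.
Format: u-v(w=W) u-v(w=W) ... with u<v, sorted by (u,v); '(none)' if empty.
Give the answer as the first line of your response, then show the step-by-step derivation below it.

0-1(w=3) 0-2(w=1) 0-4(w=2)

step 1: add edge 0-1 (w=3); MST = {0-1(w=3)}
step 2: add edge 0-2 (w=1); MST = {0-1(w=3) 0-2(w=1)}
step 3: add edge 0-4 (w=2); MST = {0-1(w=3) 0-2(w=1) 0-4(w=2)}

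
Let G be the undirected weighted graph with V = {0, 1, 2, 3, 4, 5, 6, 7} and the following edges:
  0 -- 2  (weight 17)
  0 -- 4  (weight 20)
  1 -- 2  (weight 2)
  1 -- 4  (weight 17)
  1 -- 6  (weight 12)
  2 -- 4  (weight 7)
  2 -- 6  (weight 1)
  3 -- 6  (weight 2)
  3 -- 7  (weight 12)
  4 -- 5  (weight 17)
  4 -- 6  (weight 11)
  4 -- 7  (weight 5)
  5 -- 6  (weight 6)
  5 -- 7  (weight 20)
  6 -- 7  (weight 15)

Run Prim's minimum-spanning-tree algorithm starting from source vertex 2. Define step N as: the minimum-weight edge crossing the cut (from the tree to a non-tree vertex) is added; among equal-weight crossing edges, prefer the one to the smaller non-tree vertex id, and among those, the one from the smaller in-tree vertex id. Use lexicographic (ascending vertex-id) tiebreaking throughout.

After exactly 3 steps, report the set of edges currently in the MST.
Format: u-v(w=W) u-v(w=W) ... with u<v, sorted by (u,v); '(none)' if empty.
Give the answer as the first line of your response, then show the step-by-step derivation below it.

1-2(w=2) 2-6(w=1) 3-6(w=2)

step 1: add edge 2-6 (w=1); MST = {2-6(w=1)}
step 2: add edge 1-2 (w=2); MST = {1-2(w=2) 2-6(w=1)}
step 3: add edge 3-6 (w=2); MST = {1-2(w=2) 2-6(w=1) 3-6(w=2)}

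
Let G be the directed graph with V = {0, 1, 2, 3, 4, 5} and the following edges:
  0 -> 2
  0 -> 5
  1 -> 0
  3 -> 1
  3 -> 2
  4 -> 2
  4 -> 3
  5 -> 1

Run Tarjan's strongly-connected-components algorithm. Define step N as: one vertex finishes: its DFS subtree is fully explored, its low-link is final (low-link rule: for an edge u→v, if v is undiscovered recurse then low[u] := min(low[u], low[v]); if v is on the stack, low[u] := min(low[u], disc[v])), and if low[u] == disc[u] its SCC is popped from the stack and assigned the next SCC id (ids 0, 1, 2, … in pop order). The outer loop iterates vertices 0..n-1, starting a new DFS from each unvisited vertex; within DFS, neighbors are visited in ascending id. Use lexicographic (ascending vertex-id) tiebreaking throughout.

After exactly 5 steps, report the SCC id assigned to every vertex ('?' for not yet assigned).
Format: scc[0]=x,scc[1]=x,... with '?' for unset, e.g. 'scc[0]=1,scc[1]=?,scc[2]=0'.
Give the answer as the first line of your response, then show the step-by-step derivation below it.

scc[0]=1,scc[1]=1,scc[2]=0,scc[3]=2,scc[4]=?,scc[5]=1

step 1: low=(low[0]=0,low[1]=?,low[2]=1,low[3]=?,low[4]=?,low[5]=?); scc=(scc[0]=?,scc[1]=?,scc[2]=0,scc[3]=?,scc[4]=?,scc[5]=?)
step 2: low=(low[0]=0,low[1]=0,low[2]=1,low[3]=?,low[4]=?,low[5]=2); scc=(scc[0]=?,scc[1]=?,scc[2]=0,scc[3]=?,scc[4]=?,scc[5]=?)
step 3: low=(low[0]=0,low[1]=0,low[2]=1,low[3]=?,low[4]=?,low[5]=0); scc=(scc[0]=?,scc[1]=?,scc[2]=0,scc[3]=?,scc[4]=?,scc[5]=?)
step 4: low=(low[0]=0,low[1]=0,low[2]=1,low[3]=?,low[4]=?,low[5]=0); scc=(scc[0]=1,scc[1]=1,scc[2]=0,scc[3]=?,scc[4]=?,scc[5]=1)
step 5: low=(low[0]=0,low[1]=0,low[2]=1,low[3]=4,low[4]=?,low[5]=0); scc=(scc[0]=1,scc[1]=1,scc[2]=0,scc[3]=2,scc[4]=?,scc[5]=1)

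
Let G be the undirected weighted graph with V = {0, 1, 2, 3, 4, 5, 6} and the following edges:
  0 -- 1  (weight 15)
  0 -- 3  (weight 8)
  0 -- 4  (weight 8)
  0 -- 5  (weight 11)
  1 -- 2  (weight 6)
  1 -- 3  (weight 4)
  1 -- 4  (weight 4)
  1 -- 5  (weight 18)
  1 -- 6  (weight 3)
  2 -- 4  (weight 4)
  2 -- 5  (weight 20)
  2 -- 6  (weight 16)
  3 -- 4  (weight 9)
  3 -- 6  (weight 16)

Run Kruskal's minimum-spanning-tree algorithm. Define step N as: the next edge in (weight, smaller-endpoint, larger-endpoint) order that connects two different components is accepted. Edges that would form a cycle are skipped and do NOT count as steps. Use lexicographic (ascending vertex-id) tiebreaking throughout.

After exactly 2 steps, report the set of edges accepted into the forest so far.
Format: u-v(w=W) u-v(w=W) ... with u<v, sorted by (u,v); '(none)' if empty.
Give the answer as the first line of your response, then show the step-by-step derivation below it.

1-3(w=4) 1-6(w=3)

step 1: add edge 1-6 (w=3); MST = {1-6(w=3)}
step 2: add edge 1-3 (w=4); MST = {1-3(w=4) 1-6(w=3)}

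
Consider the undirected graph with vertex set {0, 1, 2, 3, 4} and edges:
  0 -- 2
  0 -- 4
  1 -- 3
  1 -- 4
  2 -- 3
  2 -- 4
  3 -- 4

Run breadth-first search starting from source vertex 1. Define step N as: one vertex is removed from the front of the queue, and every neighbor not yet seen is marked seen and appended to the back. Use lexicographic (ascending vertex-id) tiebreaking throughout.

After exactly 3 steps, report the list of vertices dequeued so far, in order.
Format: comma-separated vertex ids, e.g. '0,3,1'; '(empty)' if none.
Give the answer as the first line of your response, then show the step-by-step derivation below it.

1,3,4

step 1: dequeue 1; queue=[3,4]; order=1
step 2: dequeue 3; queue=[4,2]; order=1,3
step 3: dequeue 4; queue=[2,0]; order=1,3,4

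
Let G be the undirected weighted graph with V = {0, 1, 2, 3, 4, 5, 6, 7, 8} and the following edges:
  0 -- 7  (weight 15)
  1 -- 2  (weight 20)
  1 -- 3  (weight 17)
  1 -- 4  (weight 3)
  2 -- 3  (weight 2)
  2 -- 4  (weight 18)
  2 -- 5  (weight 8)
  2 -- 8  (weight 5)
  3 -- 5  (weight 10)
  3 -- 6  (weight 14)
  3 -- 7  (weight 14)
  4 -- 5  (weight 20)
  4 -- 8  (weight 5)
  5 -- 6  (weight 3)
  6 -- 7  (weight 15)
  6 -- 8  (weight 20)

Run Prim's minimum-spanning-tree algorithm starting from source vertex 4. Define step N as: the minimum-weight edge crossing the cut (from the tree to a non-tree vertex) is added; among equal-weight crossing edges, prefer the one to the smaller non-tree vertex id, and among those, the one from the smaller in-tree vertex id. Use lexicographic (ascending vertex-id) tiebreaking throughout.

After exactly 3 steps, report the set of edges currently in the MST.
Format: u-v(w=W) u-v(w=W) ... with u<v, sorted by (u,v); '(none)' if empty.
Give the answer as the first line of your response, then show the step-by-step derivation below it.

1-4(w=3) 2-8(w=5) 4-8(w=5)

step 1: add edge 1-4 (w=3); MST = {1-4(w=3)}
step 2: add edge 4-8 (w=5); MST = {1-4(w=3) 4-8(w=5)}
step 3: add edge 2-8 (w=5); MST = {1-4(w=3) 2-8(w=5) 4-8(w=5)}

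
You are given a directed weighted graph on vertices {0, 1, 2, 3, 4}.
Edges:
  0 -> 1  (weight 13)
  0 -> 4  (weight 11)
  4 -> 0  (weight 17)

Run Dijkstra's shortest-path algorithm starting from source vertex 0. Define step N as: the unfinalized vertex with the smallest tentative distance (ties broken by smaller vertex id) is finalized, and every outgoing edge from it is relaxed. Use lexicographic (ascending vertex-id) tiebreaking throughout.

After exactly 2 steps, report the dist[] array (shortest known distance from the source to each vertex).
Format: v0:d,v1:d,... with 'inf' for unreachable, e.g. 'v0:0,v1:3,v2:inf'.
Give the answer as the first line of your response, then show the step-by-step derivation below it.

v0:0,v1:13,v2:inf,v3:inf,v4:11

step 1: dist = v0:0,v1:13,v2:inf,v3:inf,v4:11
step 2: dist = v0:0,v1:13,v2:inf,v3:inf,v4:11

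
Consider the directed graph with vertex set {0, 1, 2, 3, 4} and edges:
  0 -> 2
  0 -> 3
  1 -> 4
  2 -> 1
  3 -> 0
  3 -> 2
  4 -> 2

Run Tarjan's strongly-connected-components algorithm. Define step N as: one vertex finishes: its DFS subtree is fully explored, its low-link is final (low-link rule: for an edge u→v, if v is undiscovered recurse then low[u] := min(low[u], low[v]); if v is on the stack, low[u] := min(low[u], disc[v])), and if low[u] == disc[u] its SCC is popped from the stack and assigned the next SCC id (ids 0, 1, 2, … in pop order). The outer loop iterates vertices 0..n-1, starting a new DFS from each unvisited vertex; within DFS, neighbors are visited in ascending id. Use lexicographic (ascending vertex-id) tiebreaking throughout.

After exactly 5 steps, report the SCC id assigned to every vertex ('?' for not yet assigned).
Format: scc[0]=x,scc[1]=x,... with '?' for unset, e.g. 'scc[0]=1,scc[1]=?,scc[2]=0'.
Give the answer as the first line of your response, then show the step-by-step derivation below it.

scc[0]=1,scc[1]=0,scc[2]=0,scc[3]=1,scc[4]=0

step 1: low=(low[0]=0,low[1]=2,low[2]=1,low[3]=?,low[4]=1); scc=(scc[0]=?,scc[1]=?,scc[2]=?,scc[3]=?,scc[4]=?)
step 2: low=(low[0]=0,low[1]=1,low[2]=1,low[3]=?,low[4]=1); scc=(scc[0]=?,scc[1]=?,scc[2]=?,scc[3]=?,scc[4]=?)
step 3: low=(low[0]=0,low[1]=1,low[2]=1,low[3]=?,low[4]=1); scc=(scc[0]=?,scc[1]=0,scc[2]=0,scc[3]=?,scc[4]=0)
step 4: low=(low[0]=0,low[1]=1,low[2]=1,low[3]=0,low[4]=1); scc=(scc[0]=?,scc[1]=0,scc[2]=0,scc[3]=?,scc[4]=0)
step 5: low=(low[0]=0,low[1]=1,low[2]=1,low[3]=0,low[4]=1); scc=(scc[0]=1,scc[1]=0,scc[2]=0,scc[3]=1,scc[4]=0)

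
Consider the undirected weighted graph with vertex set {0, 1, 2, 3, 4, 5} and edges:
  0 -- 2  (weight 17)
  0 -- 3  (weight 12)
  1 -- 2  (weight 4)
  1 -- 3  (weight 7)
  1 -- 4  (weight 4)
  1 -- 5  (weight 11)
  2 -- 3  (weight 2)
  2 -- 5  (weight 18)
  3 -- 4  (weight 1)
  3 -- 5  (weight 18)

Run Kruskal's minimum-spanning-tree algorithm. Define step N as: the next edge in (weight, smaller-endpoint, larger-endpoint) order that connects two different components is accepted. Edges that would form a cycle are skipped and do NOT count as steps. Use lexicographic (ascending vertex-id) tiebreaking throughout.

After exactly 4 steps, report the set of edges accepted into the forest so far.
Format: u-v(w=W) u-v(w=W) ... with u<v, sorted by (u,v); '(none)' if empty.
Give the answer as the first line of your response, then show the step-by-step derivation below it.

1-2(w=4) 1-5(w=11) 2-3(w=2) 3-4(w=1)

step 1: add edge 3-4 (w=1); MST = {3-4(w=1)}
step 2: add edge 2-3 (w=2); MST = {2-3(w=2) 3-4(w=1)}
step 3: add edge 1-2 (w=4); MST = {1-2(w=4) 2-3(w=2) 3-4(w=1)}
step 4: add edge 1-5 (w=11); MST = {1-2(w=4) 1-5(w=11) 2-3(w=2) 3-4(w=1)}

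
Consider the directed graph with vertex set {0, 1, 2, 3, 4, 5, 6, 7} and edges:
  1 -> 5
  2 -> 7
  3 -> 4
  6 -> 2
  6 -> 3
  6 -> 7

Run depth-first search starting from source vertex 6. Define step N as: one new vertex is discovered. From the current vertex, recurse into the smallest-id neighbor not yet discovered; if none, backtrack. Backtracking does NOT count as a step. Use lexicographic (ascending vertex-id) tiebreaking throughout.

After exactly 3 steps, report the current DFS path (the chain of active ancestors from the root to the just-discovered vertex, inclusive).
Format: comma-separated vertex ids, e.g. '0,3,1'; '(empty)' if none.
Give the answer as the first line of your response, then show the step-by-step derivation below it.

6,2,7

step 1: discover 6; path=6; order=6
step 2: discover 2; path=6>2; order=6,2
step 3: discover 7; path=6>2>7; order=6,2,7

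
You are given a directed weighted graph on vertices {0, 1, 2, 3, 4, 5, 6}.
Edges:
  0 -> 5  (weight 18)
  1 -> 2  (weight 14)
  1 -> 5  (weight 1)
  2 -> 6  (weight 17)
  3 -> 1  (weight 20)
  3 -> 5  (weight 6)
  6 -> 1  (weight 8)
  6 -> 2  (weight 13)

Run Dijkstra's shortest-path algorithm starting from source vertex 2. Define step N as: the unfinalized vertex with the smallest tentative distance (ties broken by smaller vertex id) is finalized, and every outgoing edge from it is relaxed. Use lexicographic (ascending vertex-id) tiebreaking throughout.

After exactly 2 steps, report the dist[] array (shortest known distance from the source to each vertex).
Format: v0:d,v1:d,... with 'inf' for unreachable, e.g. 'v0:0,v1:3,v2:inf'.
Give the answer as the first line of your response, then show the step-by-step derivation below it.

v0:inf,v1:25,v2:0,v3:inf,v4:inf,v5:inf,v6:17

step 1: dist = v0:inf,v1:inf,v2:0,v3:inf,v4:inf,v5:inf,v6:17
step 2: dist = v0:inf,v1:25,v2:0,v3:inf,v4:inf,v5:inf,v6:17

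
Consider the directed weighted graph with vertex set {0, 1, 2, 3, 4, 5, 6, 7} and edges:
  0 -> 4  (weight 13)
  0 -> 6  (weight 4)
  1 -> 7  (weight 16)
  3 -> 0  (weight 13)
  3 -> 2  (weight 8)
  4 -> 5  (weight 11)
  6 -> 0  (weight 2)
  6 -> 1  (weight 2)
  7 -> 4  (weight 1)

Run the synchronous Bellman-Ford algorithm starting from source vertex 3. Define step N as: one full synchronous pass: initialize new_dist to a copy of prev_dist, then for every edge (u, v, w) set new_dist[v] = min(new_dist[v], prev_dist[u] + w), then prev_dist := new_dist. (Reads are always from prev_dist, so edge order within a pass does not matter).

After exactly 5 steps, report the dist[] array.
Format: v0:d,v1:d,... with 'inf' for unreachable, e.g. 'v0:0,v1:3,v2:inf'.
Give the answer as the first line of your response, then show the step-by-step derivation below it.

v0:13,v1:19,v2:8,v3:0,v4:26,v5:37,v6:17,v7:35

step 1: dist = v0:13,v1:inf,v2:8,v3:0,v4:inf,v5:inf,v6:inf,v7:inf
step 2: dist = v0:13,v1:inf,v2:8,v3:0,v4:26,v5:inf,v6:17,v7:inf
step 3: dist = v0:13,v1:19,v2:8,v3:0,v4:26,v5:37,v6:17,v7:inf
step 4: dist = v0:13,v1:19,v2:8,v3:0,v4:26,v5:37,v6:17,v7:35
step 5: dist = v0:13,v1:19,v2:8,v3:0,v4:26,v5:37,v6:17,v7:35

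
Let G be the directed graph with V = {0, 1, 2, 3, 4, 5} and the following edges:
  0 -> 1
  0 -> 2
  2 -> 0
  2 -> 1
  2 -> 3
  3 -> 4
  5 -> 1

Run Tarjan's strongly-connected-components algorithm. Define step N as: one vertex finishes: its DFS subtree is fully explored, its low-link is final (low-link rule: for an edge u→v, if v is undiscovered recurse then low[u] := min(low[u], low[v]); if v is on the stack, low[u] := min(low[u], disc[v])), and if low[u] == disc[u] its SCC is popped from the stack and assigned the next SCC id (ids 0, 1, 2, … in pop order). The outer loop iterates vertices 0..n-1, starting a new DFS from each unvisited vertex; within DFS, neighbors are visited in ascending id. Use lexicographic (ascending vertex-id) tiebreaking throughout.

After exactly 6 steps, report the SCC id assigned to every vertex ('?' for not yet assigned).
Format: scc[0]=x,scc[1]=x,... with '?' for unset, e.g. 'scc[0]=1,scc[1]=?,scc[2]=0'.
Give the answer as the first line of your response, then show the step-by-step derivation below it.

scc[0]=3,scc[1]=0,scc[2]=3,scc[3]=2,scc[4]=1,scc[5]=4

step 1: low=(low[0]=0,low[1]=1,low[2]=?,low[3]=?,low[4]=?,low[5]=?); scc=(scc[0]=?,scc[1]=0,scc[2]=?,scc[3]=?,scc[4]=?,scc[5]=?)
step 2: low=(low[0]=0,low[1]=1,low[2]=0,low[3]=3,low[4]=4,low[5]=?); scc=(scc[0]=?,scc[1]=0,scc[2]=?,scc[3]=?,scc[4]=1,scc[5]=?)
step 3: low=(low[0]=0,low[1]=1,low[2]=0,low[3]=3,low[4]=4,low[5]=?); scc=(scc[0]=?,scc[1]=0,scc[2]=?,scc[3]=2,scc[4]=1,scc[5]=?)
step 4: low=(low[0]=0,low[1]=1,low[2]=0,low[3]=3,low[4]=4,low[5]=?); scc=(scc[0]=?,scc[1]=0,scc[2]=?,scc[3]=2,scc[4]=1,scc[5]=?)
step 5: low=(low[0]=0,low[1]=1,low[2]=0,low[3]=3,low[4]=4,low[5]=?); scc=(scc[0]=3,scc[1]=0,scc[2]=3,scc[3]=2,scc[4]=1,scc[5]=?)
step 6: low=(low[0]=0,low[1]=1,low[2]=0,low[3]=3,low[4]=4,low[5]=5); scc=(scc[0]=3,scc[1]=0,scc[2]=3,scc[3]=2,scc[4]=1,scc[5]=4)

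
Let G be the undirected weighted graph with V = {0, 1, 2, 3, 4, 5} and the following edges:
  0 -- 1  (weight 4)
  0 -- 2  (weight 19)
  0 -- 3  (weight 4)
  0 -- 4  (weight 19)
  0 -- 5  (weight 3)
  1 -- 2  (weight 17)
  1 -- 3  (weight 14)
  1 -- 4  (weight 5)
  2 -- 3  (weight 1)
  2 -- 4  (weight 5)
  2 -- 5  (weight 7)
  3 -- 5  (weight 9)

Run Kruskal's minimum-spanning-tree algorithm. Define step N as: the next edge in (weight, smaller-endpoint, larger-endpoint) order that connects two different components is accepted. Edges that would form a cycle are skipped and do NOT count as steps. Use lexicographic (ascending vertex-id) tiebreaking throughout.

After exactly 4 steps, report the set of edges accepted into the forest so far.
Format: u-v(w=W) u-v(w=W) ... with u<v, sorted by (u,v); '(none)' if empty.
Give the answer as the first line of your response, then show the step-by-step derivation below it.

0-1(w=4) 0-3(w=4) 0-5(w=3) 2-3(w=1)

step 1: add edge 2-3 (w=1); MST = {2-3(w=1)}
step 2: add edge 0-5 (w=3); MST = {0-5(w=3) 2-3(w=1)}
step 3: add edge 0-1 (w=4); MST = {0-1(w=4) 0-5(w=3) 2-3(w=1)}
step 4: add edge 0-3 (w=4); MST = {0-1(w=4) 0-3(w=4) 0-5(w=3) 2-3(w=1)}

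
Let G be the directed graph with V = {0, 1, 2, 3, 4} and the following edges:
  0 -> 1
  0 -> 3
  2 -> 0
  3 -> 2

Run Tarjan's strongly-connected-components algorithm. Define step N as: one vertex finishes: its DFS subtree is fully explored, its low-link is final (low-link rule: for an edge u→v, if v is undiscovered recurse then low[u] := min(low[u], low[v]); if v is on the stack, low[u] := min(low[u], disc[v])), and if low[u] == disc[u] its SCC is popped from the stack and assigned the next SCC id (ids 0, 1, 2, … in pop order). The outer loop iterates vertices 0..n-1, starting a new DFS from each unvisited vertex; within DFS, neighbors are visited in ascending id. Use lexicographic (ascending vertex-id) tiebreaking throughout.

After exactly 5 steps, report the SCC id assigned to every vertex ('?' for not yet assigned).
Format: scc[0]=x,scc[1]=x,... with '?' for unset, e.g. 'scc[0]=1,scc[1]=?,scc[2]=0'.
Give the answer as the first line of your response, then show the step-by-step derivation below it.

scc[0]=1,scc[1]=0,scc[2]=1,scc[3]=1,scc[4]=2

step 1: low=(low[0]=0,low[1]=1,low[2]=?,low[3]=?,low[4]=?); scc=(scc[0]=?,scc[1]=0,scc[2]=?,scc[3]=?,scc[4]=?)
step 2: low=(low[0]=0,low[1]=1,low[2]=0,low[3]=2,low[4]=?); scc=(scc[0]=?,scc[1]=0,scc[2]=?,scc[3]=?,scc[4]=?)
step 3: low=(low[0]=0,low[1]=1,low[2]=0,low[3]=0,low[4]=?); scc=(scc[0]=?,scc[1]=0,scc[2]=?,scc[3]=?,scc[4]=?)
step 4: low=(low[0]=0,low[1]=1,low[2]=0,low[3]=0,low[4]=?); scc=(scc[0]=1,scc[1]=0,scc[2]=1,scc[3]=1,scc[4]=?)
step 5: low=(low[0]=0,low[1]=1,low[2]=0,low[3]=0,low[4]=4); scc=(scc[0]=1,scc[1]=0,scc[2]=1,scc[3]=1,scc[4]=2)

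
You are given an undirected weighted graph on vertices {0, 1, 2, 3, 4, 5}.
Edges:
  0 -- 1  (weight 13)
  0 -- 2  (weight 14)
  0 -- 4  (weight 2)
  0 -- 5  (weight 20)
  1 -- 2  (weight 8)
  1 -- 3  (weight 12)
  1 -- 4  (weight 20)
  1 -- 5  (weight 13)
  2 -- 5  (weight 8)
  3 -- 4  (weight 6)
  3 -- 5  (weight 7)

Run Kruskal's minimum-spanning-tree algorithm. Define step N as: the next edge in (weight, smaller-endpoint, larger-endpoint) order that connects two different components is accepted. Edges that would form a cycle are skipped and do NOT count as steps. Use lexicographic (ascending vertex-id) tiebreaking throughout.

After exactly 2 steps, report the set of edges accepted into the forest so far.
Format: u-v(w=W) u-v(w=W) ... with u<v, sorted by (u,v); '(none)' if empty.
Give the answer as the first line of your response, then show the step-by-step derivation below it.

0-4(w=2) 3-4(w=6)

step 1: add edge 0-4 (w=2); MST = {0-4(w=2)}
step 2: add edge 3-4 (w=6); MST = {0-4(w=2) 3-4(w=6)}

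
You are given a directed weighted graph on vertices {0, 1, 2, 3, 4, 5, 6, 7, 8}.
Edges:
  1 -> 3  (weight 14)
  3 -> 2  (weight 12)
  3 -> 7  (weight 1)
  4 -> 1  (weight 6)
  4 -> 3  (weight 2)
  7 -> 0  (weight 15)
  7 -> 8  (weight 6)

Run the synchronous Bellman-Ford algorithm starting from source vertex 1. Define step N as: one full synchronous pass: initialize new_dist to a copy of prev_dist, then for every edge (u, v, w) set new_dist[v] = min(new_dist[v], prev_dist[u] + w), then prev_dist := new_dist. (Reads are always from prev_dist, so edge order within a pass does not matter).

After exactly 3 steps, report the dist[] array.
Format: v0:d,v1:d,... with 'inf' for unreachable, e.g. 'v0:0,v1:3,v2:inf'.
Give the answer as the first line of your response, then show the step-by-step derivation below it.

v0:30,v1:0,v2:26,v3:14,v4:inf,v5:inf,v6:inf,v7:15,v8:21

step 1: dist = v0:inf,v1:0,v2:inf,v3:14,v4:inf,v5:inf,v6:inf,v7:inf,v8:inf
step 2: dist = v0:inf,v1:0,v2:26,v3:14,v4:inf,v5:inf,v6:inf,v7:15,v8:inf
step 3: dist = v0:30,v1:0,v2:26,v3:14,v4:inf,v5:inf,v6:inf,v7:15,v8:21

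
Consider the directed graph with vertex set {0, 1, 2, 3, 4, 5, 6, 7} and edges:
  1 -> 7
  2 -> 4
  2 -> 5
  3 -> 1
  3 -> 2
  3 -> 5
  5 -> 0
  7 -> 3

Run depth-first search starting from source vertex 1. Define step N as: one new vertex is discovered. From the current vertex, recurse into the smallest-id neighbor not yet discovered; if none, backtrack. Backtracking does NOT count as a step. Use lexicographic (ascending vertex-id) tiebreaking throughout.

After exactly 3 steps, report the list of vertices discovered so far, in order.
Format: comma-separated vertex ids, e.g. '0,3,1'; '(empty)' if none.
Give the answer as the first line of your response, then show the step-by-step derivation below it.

1,7,3

step 1: discover 1; path=1; order=1
step 2: discover 7; path=1>7; order=1,7
step 3: discover 3; path=1>7>3; order=1,7,3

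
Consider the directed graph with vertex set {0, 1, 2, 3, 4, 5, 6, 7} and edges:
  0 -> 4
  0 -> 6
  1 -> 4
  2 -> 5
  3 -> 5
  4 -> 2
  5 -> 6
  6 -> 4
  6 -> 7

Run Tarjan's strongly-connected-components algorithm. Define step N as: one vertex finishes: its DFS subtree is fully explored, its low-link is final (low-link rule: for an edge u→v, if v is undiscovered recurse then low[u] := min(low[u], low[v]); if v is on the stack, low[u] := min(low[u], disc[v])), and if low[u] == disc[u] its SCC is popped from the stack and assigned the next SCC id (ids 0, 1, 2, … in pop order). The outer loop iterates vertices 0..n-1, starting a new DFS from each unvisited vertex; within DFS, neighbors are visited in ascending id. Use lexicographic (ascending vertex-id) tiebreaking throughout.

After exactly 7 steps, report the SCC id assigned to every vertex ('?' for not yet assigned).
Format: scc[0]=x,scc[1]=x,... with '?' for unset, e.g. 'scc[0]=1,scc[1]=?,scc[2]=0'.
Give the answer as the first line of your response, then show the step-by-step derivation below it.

scc[0]=2,scc[1]=3,scc[2]=1,scc[3]=?,scc[4]=1,scc[5]=1,scc[6]=1,scc[7]=0

step 1: low=(low[0]=0,low[1]=?,low[2]=2,low[3]=?,low[4]=1,low[5]=3,low[6]=1,low[7]=5); scc=(scc[0]=?,scc[1]=?,scc[2]=?,scc[3]=?,scc[4]=?,scc[5]=?,scc[6]=?,scc[7]=0)
step 2: low=(low[0]=0,low[1]=?,low[2]=2,low[3]=?,low[4]=1,low[5]=3,low[6]=1,low[7]=5); scc=(scc[0]=?,scc[1]=?,scc[2]=?,scc[3]=?,scc[4]=?,scc[5]=?,scc[6]=?,scc[7]=0)
step 3: low=(low[0]=0,low[1]=?,low[2]=2,low[3]=?,low[4]=1,low[5]=1,low[6]=1,low[7]=5); scc=(scc[0]=?,scc[1]=?,scc[2]=?,scc[3]=?,scc[4]=?,scc[5]=?,scc[6]=?,scc[7]=0)
step 4: low=(low[0]=0,low[1]=?,low[2]=1,low[3]=?,low[4]=1,low[5]=1,low[6]=1,low[7]=5); scc=(scc[0]=?,scc[1]=?,scc[2]=?,scc[3]=?,scc[4]=?,scc[5]=?,scc[6]=?,scc[7]=0)
step 5: low=(low[0]=0,low[1]=?,low[2]=1,low[3]=?,low[4]=1,low[5]=1,low[6]=1,low[7]=5); scc=(scc[0]=?,scc[1]=?,scc[2]=1,scc[3]=?,scc[4]=1,scc[5]=1,scc[6]=1,scc[7]=0)
step 6: low=(low[0]=0,low[1]=?,low[2]=1,low[3]=?,low[4]=1,low[5]=1,low[6]=1,low[7]=5); scc=(scc[0]=2,scc[1]=?,scc[2]=1,scc[3]=?,scc[4]=1,scc[5]=1,scc[6]=1,scc[7]=0)
step 7: low=(low[0]=0,low[1]=6,low[2]=1,low[3]=?,low[4]=1,low[5]=1,low[6]=1,low[7]=5); scc=(scc[0]=2,scc[1]=3,scc[2]=1,scc[3]=?,scc[4]=1,scc[5]=1,scc[6]=1,scc[7]=0)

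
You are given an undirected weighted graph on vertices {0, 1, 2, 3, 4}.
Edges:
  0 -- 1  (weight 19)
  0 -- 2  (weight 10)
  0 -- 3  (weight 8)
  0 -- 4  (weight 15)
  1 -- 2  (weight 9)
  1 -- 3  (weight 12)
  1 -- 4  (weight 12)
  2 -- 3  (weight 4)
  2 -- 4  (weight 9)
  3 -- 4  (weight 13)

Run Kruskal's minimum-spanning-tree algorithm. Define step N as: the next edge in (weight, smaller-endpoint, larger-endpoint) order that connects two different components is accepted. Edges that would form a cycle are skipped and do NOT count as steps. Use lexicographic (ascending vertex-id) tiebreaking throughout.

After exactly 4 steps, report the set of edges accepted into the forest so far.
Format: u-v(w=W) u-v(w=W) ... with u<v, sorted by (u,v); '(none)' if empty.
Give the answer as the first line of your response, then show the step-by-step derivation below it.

0-3(w=8) 1-2(w=9) 2-3(w=4) 2-4(w=9)

step 1: add edge 2-3 (w=4); MST = {2-3(w=4)}
step 2: add edge 0-3 (w=8); MST = {0-3(w=8) 2-3(w=4)}
step 3: add edge 1-2 (w=9); MST = {0-3(w=8) 1-2(w=9) 2-3(w=4)}
step 4: add edge 2-4 (w=9); MST = {0-3(w=8) 1-2(w=9) 2-3(w=4) 2-4(w=9)}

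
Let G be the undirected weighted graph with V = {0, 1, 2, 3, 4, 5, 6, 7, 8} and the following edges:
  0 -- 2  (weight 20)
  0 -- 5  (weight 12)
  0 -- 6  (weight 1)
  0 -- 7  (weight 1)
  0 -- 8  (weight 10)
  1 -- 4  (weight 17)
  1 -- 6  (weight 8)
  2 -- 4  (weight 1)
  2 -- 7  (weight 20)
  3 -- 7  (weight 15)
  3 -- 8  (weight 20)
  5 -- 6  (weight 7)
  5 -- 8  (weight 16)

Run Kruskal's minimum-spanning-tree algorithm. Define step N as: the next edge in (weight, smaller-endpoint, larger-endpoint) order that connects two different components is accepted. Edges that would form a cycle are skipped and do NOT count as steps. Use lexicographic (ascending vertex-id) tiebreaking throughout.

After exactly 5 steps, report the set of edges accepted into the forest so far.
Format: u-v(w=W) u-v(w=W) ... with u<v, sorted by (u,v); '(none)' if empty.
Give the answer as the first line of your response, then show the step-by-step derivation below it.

0-6(w=1) 0-7(w=1) 1-6(w=8) 2-4(w=1) 5-6(w=7)

step 1: add edge 0-6 (w=1); MST = {0-6(w=1)}
step 2: add edge 0-7 (w=1); MST = {0-6(w=1) 0-7(w=1)}
step 3: add edge 2-4 (w=1); MST = {0-6(w=1) 0-7(w=1) 2-4(w=1)}
step 4: add edge 5-6 (w=7); MST = {0-6(w=1) 0-7(w=1) 2-4(w=1) 5-6(w=7)}
step 5: add edge 1-6 (w=8); MST = {0-6(w=1) 0-7(w=1) 1-6(w=8) 2-4(w=1) 5-6(w=7)}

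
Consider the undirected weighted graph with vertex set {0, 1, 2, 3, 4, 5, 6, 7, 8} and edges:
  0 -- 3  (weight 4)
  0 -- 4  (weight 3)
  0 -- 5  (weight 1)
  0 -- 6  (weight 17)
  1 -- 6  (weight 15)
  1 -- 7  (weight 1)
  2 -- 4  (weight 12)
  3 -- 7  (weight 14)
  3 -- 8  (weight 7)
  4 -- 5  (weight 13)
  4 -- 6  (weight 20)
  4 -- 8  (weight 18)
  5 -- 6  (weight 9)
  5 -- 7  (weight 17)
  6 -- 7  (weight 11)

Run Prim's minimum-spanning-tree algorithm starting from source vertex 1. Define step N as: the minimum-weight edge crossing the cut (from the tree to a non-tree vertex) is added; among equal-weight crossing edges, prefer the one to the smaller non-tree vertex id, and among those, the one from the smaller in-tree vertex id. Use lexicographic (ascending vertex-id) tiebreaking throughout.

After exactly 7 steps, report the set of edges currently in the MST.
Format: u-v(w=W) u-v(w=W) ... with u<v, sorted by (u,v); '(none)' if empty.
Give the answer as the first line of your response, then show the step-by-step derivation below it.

0-3(w=4) 0-4(w=3) 0-5(w=1) 1-7(w=1) 3-8(w=7) 5-6(w=9) 6-7(w=11)

step 1: add edge 1-7 (w=1); MST = {1-7(w=1)}
step 2: add edge 6-7 (w=11); MST = {1-7(w=1) 6-7(w=11)}
step 3: add edge 5-6 (w=9); MST = {1-7(w=1) 5-6(w=9) 6-7(w=11)}
step 4: add edge 0-5 (w=1); MST = {0-5(w=1) 1-7(w=1) 5-6(w=9) 6-7(w=11)}
step 5: add edge 0-4 (w=3); MST = {0-4(w=3) 0-5(w=1) 1-7(w=1) 5-6(w=9) 6-7(w=11)}
step 6: add edge 0-3 (w=4); MST = {0-3(w=4) 0-4(w=3) 0-5(w=1) 1-7(w=1) 5-6(w=9) 6-7(w=11)}
step 7: add edge 3-8 (w=7); MST = {0-3(w=4) 0-4(w=3) 0-5(w=1) 1-7(w=1) 3-8(w=7) 5-6(w=9) 6-7(w=11)}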